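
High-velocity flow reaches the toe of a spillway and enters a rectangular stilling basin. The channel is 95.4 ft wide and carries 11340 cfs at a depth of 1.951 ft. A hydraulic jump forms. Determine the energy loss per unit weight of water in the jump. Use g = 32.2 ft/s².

ΔE = 38.80 ft

q = Q/b = 11340/95.4 = 118.9 ft²/s; V₁ = q/y₁ = 60.93 ft/s. Fr₁ = V₁/√(g·y₁) = 7.687.
Sequent-depth ratio: y₂/y₁ = ½[√(1 + 8Fr₁²) − 1] = ½[√473.71 − 1] = 10.38.
y₂ = 10.38 × 1.951 = 20.26 ft.
V₂ = q/y₂ = 118.9/20.26 = 5.868 ft/s. E₁ = y₁ + V₁²/2g = 59.59 ft; E₂ = y₂ + V₂²/2g = 20.79 ft. ΔE = E₁ − E₂ = 38.80 ft.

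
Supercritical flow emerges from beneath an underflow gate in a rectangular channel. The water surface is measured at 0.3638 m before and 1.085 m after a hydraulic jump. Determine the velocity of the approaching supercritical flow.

V₁ = 4.604 m/s

For a rectangular channel the momentum equation gives q² = ½·g·y₁·y₂·(y₁ + y₂) = ½×9.81×0.3638×1.085×1.449 = 2.805.
q = √2.805 = 1.675 m²/s.
V₁ = q/y₁ = 1.675/0.3638 = 4.604 m/s.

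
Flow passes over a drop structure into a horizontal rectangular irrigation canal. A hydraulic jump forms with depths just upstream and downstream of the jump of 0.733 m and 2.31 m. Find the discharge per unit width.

q = 5.03 m²/s

For a rectangular channel the momentum equation gives q² = ½·g·y₁·y₂·(y₁ + y₂) = ½×9.81×0.733×2.31×3.04 = 25.3.
q = √25.3 = 5.03 m²/s.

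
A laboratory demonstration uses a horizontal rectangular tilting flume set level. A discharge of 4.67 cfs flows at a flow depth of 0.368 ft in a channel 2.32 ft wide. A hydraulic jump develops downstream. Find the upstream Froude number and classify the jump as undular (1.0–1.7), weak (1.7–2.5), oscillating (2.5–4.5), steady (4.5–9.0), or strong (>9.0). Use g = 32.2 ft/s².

q = Q/b = 4.67/2.32 = 2.01 ft²/s; V₁ = q/y₁ = 5.47 ft/s. Fr₁ = V₁/√(g·y₁) = 1.59.
Fr₁ = 1.59 lies in the undular range.

Fr₁ = 1.59; undular jump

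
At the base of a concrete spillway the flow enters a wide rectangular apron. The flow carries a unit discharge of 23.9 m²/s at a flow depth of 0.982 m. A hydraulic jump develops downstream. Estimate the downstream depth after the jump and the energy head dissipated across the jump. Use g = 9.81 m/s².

y₂ = 10.4 m; ΔE = 20.5 m

V₁ = q/y₁ = 23.9/0.982 = 24.3 m/s. Fr₁ = V₁/√(g·y₁) = 24.3/√(9.81×0.982) = 7.84.
By Bélanger, y₂/y₁ = ½[√(1 + 8Fr₁²) − 1] = ½[√492.9 − 1] = 10.6.
y₂ = 10.6 × 0.982 = 10.4 m.
V₂ = q/y₂ = 23.9/10.4 = 2.30 m/s. E₁ = y₁ + V₁²/2g = 31.2 m; E₂ = y₂ + V₂²/2g = 10.7 m. ΔE = E₁ − E₂ = 20.5 m.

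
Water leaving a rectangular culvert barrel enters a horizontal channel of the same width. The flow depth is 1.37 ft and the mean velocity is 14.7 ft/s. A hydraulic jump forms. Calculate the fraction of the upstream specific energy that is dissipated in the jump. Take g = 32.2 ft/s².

ΔE/E₁ = 0.126 (12.6%)

Fr₁ = V₁/√(g·y₁) = 14.7/√(32.2×1.37) = 2.21.
By Bélanger, y₂/y₁ = ½[√(1 + 8Fr₁²) − 1] = ½[√40.19 − 1] = 2.67.
y₂ = 2.67 × 1.37 = 3.66 ft.
E₁ = y₁ + V₁²/2g = 4.73 ft. ΔE = (y₂ − y₁)³/(4y₁y₂) = 0.597 ft. ΔE/E₁ = 0.597/4.73 = 0.126.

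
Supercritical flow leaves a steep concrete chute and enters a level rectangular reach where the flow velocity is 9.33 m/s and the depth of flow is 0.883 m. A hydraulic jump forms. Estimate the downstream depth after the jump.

Fr₁ = V₁/√(g·y₁) = 9.33/√(9.81×0.883) = 3.17.
Sequent-depth ratio: y₂/y₁ = ½[√(1 + 8Fr₁²) − 1] = ½[√81.39 − 1] = 4.01.
y₂ = 4.01 × 0.883 = 3.54 m.

y₂ = 3.54 m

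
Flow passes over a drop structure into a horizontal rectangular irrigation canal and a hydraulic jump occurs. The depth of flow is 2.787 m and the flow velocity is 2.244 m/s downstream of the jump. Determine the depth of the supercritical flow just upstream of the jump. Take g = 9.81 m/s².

y₁ = 0.7981 m

Fr₂ = V₂/√(g·y₂) = 2.244/√(9.81×2.787) = 0.4292.
The Bélanger relation is symmetric: y₁/y₂ = ½[√(1 + 8Fr₂²) − 1] = ½[√2.4734 − 1] = 0.2864.
y₁ = 0.2864 × 2.787 = 0.7981 m.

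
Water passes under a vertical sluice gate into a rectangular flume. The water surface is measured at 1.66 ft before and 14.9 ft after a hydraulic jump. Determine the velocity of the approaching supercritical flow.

V₁ = 48.9 ft/s

For a rectangular channel the momentum equation gives q² = ½·g·y₁·y₂·(y₁ + y₂) = ½×32.2×1.66×14.9×16.6 = 6594.
q = √6594 = 81.2 ft²/s.
V₁ = q/y₁ = 81.2/1.66 = 48.9 ft/s.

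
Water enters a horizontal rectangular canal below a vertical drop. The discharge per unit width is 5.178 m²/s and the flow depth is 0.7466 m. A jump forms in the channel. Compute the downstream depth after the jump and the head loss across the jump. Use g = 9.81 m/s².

y₂ = 2.358 m; ΔE = 0.5943 m

V₁ = q/y₁ = 5.178/0.7466 = 6.935 m/s. Fr₁ = V₁/√(g·y₁) = 6.935/√(9.81×0.7466) = 2.563.
From the momentum equation for a rectangular channel, y₂/y₁ = ½[√(1 + 8Fr₁²) − 1] = ½[√53.539 − 1] = 3.159.
y₂ = 3.159 × 0.7466 = 2.358 m.
V₂ = q/y₂ = 5.178/2.358 = 2.196 m/s. E₁ = y₁ + V₁²/2g = 3.198 m; E₂ = y₂ + V₂²/2g = 2.604 m. ΔE = E₁ − E₂ = 0.5943 m.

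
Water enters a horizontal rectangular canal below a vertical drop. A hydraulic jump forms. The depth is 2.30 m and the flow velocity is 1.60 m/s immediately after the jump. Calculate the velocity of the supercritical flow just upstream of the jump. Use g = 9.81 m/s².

V₁ = 8.39 m/s

Fr₂ = V₂/√(g·y₂) = 1.60/√(9.81×2.30) = 0.337.
Since the conjugate-depth ratio holds either way, y₁/y₂ = ½[√(1 + 8Fr₂²) − 1] = ½[√1.908 − 1] = 0.191.
y₁ = 0.191 × 2.30 = 0.438 m.
V₁ = q/y₁ = 3.68/0.438 = 8.39 m/s.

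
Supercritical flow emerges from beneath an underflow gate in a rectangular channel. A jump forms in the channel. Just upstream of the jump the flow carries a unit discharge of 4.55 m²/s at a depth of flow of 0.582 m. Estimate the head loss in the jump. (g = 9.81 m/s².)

V₁ = q/y₁ = 4.55/0.582 = 7.82 m/s. Fr₁ = V₁/√(g·y₁) = 7.82/√(9.81×0.582) = 3.27.
Conjugate-depth relation: y₂/y₁ = ½[√(1 + 8Fr₁²) − 1] = ½[√86.64 − 1] = 4.15.
y₂ = 4.15 × 0.582 = 2.42 m.
V₂ = q/y₂ = 4.55/2.42 = 1.88 m/s. E₁ = y₁ + V₁²/2g = 3.70 m; E₂ = y₂ + V₂²/2g = 2.60 m. ΔE = E₁ − E₂ = 1.10 m.

ΔE = 1.10 m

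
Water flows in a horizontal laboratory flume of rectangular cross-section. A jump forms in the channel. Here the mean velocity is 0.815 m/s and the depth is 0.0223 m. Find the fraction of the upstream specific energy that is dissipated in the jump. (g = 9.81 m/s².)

ΔE/E₁ = 0.0515 (5.15%)

Fr₁ = V₁/√(g·y₁) = 0.815/√(9.81×0.0223) = 1.74.
From the momentum equation for a rectangular channel, y₂/y₁ = ½[√(1 + 8Fr₁²) − 1] = ½[√25.29 − 1] = 2.01.
y₂ = 2.01 × 0.0223 = 0.0449 m.
E₁ = y₁ + V₁²/2g = 0.0562 m. ΔE = (y₂ − y₁)³/(4y₁y₂) = 0.00289 m. ΔE/E₁ = 0.00289/0.0562 = 0.0515.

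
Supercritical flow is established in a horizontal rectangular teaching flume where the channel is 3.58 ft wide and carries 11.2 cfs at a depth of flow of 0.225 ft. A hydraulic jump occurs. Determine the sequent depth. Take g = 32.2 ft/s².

y₂ = 1.54 ft

q = Q/b = 11.2/3.58 = 3.13 ft²/s; V₁ = q/y₁ = 13.9 ft/s. Fr₁ = V₁/√(g·y₁) = 5.17.
From the momentum equation for a rectangular channel, y₂/y₁ = ½[√(1 + 8Fr₁²) − 1] = ½[√214.5 − 1] = 6.82.
y₂ = 6.82 × 0.225 = 1.54 ft.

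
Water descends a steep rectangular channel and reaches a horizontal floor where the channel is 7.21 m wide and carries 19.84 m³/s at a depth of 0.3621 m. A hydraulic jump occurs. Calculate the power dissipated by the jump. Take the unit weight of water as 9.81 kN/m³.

q = Q/b = 19.84/7.21 = 2.752 m²/s; V₁ = q/y₁ = 7.599 m/s. Fr₁ = V₁/√(g·y₁) = 4.032.
From the momentum equation for a rectangular channel, y₂/y₁ = ½[√(1 + 8Fr₁²) − 1] = ½[√131.06 − 1] = 5.224.
y₂ = 5.224 × 0.3621 = 1.892 m.
Head loss: ΔE = (y₂ − y₁)³/(4y₁y₂) = (1.892 − 0.3621)³/(4×0.3621×1.892) = 3.578/2.740 = 1.306 m.
P = γ·Q·ΔE = 9.81 × 19.84 × 1.306 = 254.2 kW.

P = 254.2 kW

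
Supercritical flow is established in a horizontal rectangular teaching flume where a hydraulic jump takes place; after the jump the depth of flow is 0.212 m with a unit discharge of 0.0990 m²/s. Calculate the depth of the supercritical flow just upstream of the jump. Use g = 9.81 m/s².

y₁ = 0.0377 m

V₂ = q/y₂ = 0.0990/0.212 = 0.467 m/s; Fr₂ = V₂/√(g·y₂) = 0.324.
Applying the sequent-depth relation in reverse, y₁/y₂ = ½[√(1 + 8Fr₂²) − 1] = ½[√1.839 − 1] = 0.178.
y₁ = 0.178 × 0.212 = 0.0377 m.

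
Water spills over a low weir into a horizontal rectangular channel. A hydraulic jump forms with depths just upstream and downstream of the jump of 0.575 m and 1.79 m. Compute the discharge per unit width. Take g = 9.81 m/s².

q = 3.46 m²/s

For a rectangular channel the momentum equation gives q² = ½·g·y₁·y₂·(y₁ + y₂) = ½×9.81×0.575×1.79×2.37 = 11.9.
q = √11.9 = 3.46 m²/s.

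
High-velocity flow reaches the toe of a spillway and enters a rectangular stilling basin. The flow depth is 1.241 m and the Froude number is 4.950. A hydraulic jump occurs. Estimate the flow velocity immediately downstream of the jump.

Fr₁ = 4.950 (given).
Sequent-depth ratio: y₂/y₁ = ½[√(1 + 8Fr₁²) − 1] = ½[√197.02 − 1] = 6.518.
y₂ = 6.518 × 1.241 = 8.089 m.
V₁ = Fr₁·√(g·y₁) = 4.950×√(9.81×1.241) = 17.27 m/s; q = V₁·y₁ = 21.43 m²/s.
V₂ = q/y₂ = 21.43/8.089 = 2.650 m/s.

V₂ = 2.650 m/s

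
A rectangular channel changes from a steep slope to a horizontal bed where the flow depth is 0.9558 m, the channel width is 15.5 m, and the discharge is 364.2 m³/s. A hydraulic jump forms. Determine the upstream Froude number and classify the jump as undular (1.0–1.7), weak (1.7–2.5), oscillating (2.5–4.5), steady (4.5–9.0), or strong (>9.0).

Fr₁ = 8.028; steady jump

q = Q/b = 364.2/15.5 = 23.50 m²/s; V₁ = q/y₁ = 24.58 m/s. Fr₁ = V₁/√(g·y₁) = 8.028.
Fr₁ = 8.028 lies in the steady range.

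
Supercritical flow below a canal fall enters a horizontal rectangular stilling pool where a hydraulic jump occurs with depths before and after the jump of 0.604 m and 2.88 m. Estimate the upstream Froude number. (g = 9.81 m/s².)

For a rectangular channel the momentum equation gives q² = ½·g·y₁·y₂·(y₁ + y₂) = ½×9.81×0.604×2.88×3.48 = 29.7.
q = √29.7 = 5.45 m²/s.
V₁ = q/y₁ = 9.03 m/s; Fr₁ = V₁/√(g·y₁) = 3.71.

Fr₁ = 3.71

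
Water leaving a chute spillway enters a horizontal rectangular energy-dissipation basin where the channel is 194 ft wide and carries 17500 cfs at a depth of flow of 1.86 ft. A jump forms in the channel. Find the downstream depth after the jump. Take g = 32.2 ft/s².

y₂ = 15.6 ft

q = Q/b = 17500/194 = 90.2 ft²/s; V₁ = q/y₁ = 48.5 ft/s. Fr₁ = V₁/√(g·y₁) = 6.27.
Bélanger equation: y₂/y₁ = ½[√(1 + 8Fr₁²) − 1] = ½[√315.2 − 1] = 8.38.
y₂ = 8.38 × 1.86 = 15.6 ft.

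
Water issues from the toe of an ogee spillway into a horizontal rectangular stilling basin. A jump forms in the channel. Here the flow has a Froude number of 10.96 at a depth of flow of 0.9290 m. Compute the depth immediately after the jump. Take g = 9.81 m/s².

y₂ = 13.94 m

Fr₁ = 10.96 (given).
Sequent-depth ratio: y₂/y₁ = ½[√(1 + 8Fr₁²) − 1] = ½[√961.97 − 1] = 15.01.
y₂ = 15.01 × 0.9290 = 13.94 m.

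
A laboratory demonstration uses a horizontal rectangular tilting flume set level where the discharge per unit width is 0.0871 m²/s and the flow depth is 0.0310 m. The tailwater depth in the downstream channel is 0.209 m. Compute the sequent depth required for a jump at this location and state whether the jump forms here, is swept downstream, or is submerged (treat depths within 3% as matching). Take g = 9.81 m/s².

y₂ = 0.208 m; the jump forms here

V₁ = q/y₁ = 0.0871/0.0310 = 2.81 m/s. Fr₁ = V₁/√(g·y₁) = 2.81/√(9.81×0.0310) = 5.09.
Conjugate-depth relation: y₂/y₁ = ½[√(1 + 8Fr₁²) − 1] = ½[√208.7 − 1] = 6.72.
y₂ = 6.72 × 0.0310 = 0.208 m.
Tailwater y_tw = 0.209 m: y_tw ≈ y₂, so the jump forms here.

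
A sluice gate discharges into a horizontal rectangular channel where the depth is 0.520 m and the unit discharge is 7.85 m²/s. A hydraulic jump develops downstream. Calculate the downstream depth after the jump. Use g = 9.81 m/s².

y₂ = 4.66 m

V₁ = q/y₁ = 7.85/0.520 = 15.1 m/s. Fr₁ = V₁/√(g·y₁) = 15.1/√(9.81×0.520) = 6.68.
Conjugate-depth relation: y₂/y₁ = ½[√(1 + 8Fr₁²) − 1] = ½[√358.4 − 1] = 8.97.
y₂ = 8.97 × 0.520 = 4.66 m.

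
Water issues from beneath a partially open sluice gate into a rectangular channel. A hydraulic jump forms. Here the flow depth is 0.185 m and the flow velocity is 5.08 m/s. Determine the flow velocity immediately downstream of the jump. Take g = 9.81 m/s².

V₂ = 1.05 m/s

Fr₁ = V₁/√(g·y₁) = 5.08/√(9.81×0.185) = 3.77.
Conjugate-depth relation: y₂/y₁ = ½[√(1 + 8Fr₁²) − 1] = ½[√114.8 − 1] = 4.86.
y₂ = 4.86 × 0.185 = 0.898 m.
q = V₁·y₁ = 5.08 × 0.185 = 0.940 m²/s.
V₂ = q/y₂ = 0.940/0.898 = 1.05 m/s.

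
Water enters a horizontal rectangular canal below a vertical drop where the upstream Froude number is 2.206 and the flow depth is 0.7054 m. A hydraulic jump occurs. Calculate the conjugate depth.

y₂ = 1.876 m

Fr₁ = 2.206 (given).
Conjugate-depth relation: y₂/y₁ = ½[√(1 + 8Fr₁²) − 1] = ½[√39.931 − 1] = 2.660.
y₂ = 2.660 × 0.7054 = 1.876 m.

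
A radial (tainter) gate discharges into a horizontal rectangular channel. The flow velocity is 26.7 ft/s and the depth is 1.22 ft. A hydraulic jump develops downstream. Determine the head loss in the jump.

Fr₁ = V₁/√(g·y₁) = 26.7/√(32.2×1.22) = 4.26.
From the momentum equation for a rectangular channel, y₂/y₁ = ½[√(1 + 8Fr₁²) − 1] = ½[√146.2 − 1] = 5.55.
y₂ = 5.55 × 1.22 = 6.77 ft.
q = V₁·y₁ = 26.7 × 1.22 = 32.6 ft²/s. V₂ = q/y₂ = 32.6/6.77 = 4.81 ft/s. E₁ = y₁ + V₁²/2g = 12.3 ft; E₂ = y₂ + V₂²/2g = 7.13 ft. ΔE = E₁ − E₂ = 5.16 ft.

ΔE = 5.16 ft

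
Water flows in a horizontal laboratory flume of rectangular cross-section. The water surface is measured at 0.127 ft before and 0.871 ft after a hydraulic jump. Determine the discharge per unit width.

For a rectangular channel the momentum equation gives q² = ½·g·y₁·y₂·(y₁ + y₂) = ½×32.2×0.127×0.871×0.998 = 1.78.
q = √1.78 = 1.33 ft²/s.

q = 1.33 ft²/s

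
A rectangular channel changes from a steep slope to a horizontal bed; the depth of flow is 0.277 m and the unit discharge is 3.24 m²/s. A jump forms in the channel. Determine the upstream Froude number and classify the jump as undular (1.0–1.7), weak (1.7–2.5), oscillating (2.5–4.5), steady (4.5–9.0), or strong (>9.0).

Fr₁ = 7.10; steady jump

V₁ = q/y₁ = 3.24/0.277 = 11.7 m/s. Fr₁ = V₁/√(g·y₁) = 11.7/√(9.81×0.277) = 7.10.
Fr₁ = 7.10 lies in the steady range.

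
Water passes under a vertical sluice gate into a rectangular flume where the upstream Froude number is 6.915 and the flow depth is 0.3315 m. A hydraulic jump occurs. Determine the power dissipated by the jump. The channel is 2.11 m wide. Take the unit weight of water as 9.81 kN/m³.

Fr₁ = 6.915 (given).
Sequent-depth ratio: y₂/y₁ = ½[√(1 + 8Fr₁²) − 1] = ½[√383.54 − 1] = 9.292.
y₂ = 9.292 × 0.3315 = 3.080 m.
V₁ = Fr₁·√(g·y₁) = 6.915×√(9.81×0.3315) = 12.47 m/s; q = V₁·y₁ = 4.134 m²/s. V₂ = q/y₂ = 4.134/3.080 = 1.342 m/s. E₁ = y₁ + V₁²/2g = 8.257 m; E₂ = y₂ + V₂²/2g = 3.172 m. ΔE = E₁ − E₂ = 5.085 m.
Q = q·b = 4.134 × 2.11 = 8.722 m³/s. P = γ·Q·ΔE = 9.81 × 8.722 × 5.085 = 435.1 kW.

P = 435.1 kW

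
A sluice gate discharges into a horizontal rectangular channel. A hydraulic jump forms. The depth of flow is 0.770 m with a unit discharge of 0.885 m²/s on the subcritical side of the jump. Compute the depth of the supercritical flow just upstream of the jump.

V₂ = q/y₂ = 0.885/0.770 = 1.15 m/s; Fr₂ = V₂/√(g·y₂) = 0.418.
The Bélanger relation is symmetric: y₁/y₂ = ½[√(1 + 8Fr₂²) − 1] = ½[√2.399 − 1] = 0.274.
y₁ = 0.274 × 0.770 = 0.211 m.

y₁ = 0.211 m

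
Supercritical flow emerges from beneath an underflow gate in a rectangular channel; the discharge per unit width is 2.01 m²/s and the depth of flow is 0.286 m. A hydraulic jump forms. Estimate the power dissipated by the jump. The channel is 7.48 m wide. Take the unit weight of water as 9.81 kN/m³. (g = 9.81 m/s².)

P = 171 kW

V₁ = q/y₁ = 2.01/0.286 = 7.03 m/s. Fr₁ = V₁/√(g·y₁) = 7.03/√(9.81×0.286) = 4.20.
From the momentum equation for a rectangular channel, y₂/y₁ = ½[√(1 + 8Fr₁²) − 1] = ½[√141.8 − 1] = 5.45.
y₂ = 5.45 × 0.286 = 1.56 m.
V₂ = q/y₂ = 2.01/1.56 = 1.29 m/s. E₁ = y₁ + V₁²/2g = 2.80 m; E₂ = y₂ + V₂²/2g = 1.64 m. ΔE = E₁ − E₂ = 1.16 m.
Q = q·b = 2.01 × 7.48 = 15.0 m³/s. P = γ·Q·ΔE = 9.81 × 15.0 × 1.16 = 171 kW.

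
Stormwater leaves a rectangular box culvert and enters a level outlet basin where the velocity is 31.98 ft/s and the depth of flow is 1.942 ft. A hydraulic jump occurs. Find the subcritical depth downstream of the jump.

Fr₁ = V₁/√(g·y₁) = 31.98/√(32.2×1.942) = 4.044.
Bélanger equation: y₂/y₁ = ½[√(1 + 8Fr₁²) − 1] = ½[√131.84 − 1] = 5.241.
y₂ = 5.241 × 1.942 = 10.18 ft.

y₂ = 10.18 ft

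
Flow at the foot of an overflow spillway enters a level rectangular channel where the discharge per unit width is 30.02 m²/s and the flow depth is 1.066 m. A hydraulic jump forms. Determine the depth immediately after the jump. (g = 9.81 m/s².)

y₂ = 12.61 m

V₁ = q/y₁ = 30.02/1.066 = 28.16 m/s. Fr₁ = V₁/√(g·y₁) = 28.16/√(9.81×1.066) = 8.708.
By Bélanger, y₂/y₁ = ½[√(1 + 8Fr₁²) − 1] = ½[√607.70 − 1] = 11.83.
y₂ = 11.83 × 1.066 = 12.61 m.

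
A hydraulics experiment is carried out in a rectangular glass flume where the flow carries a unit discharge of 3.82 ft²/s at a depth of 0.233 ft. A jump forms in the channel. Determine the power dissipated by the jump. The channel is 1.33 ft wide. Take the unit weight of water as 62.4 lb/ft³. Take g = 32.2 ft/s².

V₁ = q/y₁ = 3.82/0.233 = 16.4 ft/s. Fr₁ = V₁/√(g·y₁) = 16.4/√(32.2×0.233) = 5.99.
From the momentum equation for a rectangular channel, y₂/y₁ = ½[√(1 + 8Fr₁²) − 1] = ½[√287.6 − 1] = 7.98.
y₂ = 7.98 × 0.233 = 1.86 ft.
Head loss: ΔE = (y₂ − y₁)³/(4y₁y₂) = (1.86 − 0.233)³/(4×0.233×1.86) = 4.30/1.73 = 2.48 ft.
Q = q·b = 3.82 × 1.33 = 5.08 cfs. P = γ·Q·ΔE/550 = 62.4 × 5.08 × 2.48 / 550 = 1.43 hp.

P = 1.43 hp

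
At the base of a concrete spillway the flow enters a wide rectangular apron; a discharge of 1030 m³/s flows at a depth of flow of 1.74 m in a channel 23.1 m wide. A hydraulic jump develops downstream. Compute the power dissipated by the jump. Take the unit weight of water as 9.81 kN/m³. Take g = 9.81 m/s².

q = Q/b = 1030/23.1 = 44.6 m²/s; V₁ = q/y₁ = 25.6 m/s. Fr₁ = V₁/√(g·y₁) = 6.20.
From the momentum equation for a rectangular channel, y₂/y₁ = ½[√(1 + 8Fr₁²) − 1] = ½[√308.8 − 1] = 8.29.
y₂ = 8.29 × 1.74 = 14.4 m.
Head loss: ΔE = (y₂ − y₁)³/(4y₁y₂) = (14.4 − 1.74)³/(4×1.74×14.4) = 2037/100 = 20.3 m.
P = γ·Q·ΔE = 9.81 × 1030 × 20.3 = 205166 kW.

P = 205166 kW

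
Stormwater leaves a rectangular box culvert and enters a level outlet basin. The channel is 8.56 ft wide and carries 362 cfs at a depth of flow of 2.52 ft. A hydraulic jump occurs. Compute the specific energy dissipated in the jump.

q = Q/b = 362/8.56 = 42.3 ft²/s; V₁ = q/y₁ = 16.8 ft/s. Fr₁ = V₁/√(g·y₁) = 1.86.
Conjugate-depth relation: y₂/y₁ = ½[√(1 + 8Fr₁²) − 1] = ½[√28.77 − 1] = 2.18.
y₂ = 2.18 × 2.52 = 5.50 ft.
Head loss: ΔE = (y₂ − y₁)³/(4y₁y₂) = (5.50 − 2.52)³/(4×2.52×5.50) = 26.4/55.4 = 0.476 ft.

ΔE = 0.476 ft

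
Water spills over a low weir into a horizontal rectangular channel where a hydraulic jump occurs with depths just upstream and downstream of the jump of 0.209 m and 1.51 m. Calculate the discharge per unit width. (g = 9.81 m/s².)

For a rectangular channel the momentum equation gives q² = ½·g·y₁·y₂·(y₁ + y₂) = ½×9.81×0.209×1.51×1.72 = 2.66.
q = √2.66 = 1.63 m²/s.

q = 1.63 m²/s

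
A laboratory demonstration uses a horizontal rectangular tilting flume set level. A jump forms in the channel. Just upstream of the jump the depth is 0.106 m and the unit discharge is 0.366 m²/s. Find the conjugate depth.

y₂ = 0.457 m

V₁ = q/y₁ = 0.366/0.106 = 3.45 m/s. Fr₁ = V₁/√(g·y₁) = 3.45/√(9.81×0.106) = 3.39.
Sequent-depth ratio: y₂/y₁ = ½[√(1 + 8Fr₁²) − 1] = ½[√92.72 − 1] = 4.31.
y₂ = 4.31 × 0.106 = 0.457 m.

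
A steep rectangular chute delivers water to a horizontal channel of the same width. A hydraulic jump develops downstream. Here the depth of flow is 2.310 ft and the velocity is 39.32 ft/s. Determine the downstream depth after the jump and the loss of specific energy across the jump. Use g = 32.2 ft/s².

Fr₁ = V₁/√(g·y₁) = 39.32/√(32.2×2.310) = 4.559.
Conjugate-depth relation: y₂/y₁ = ½[√(1 + 8Fr₁²) − 1] = ½[√167.28 − 1] = 5.967.
y₂ = 5.967 × 2.310 = 13.78 ft.
q = V₁·y₁ = 39.32 × 2.310 = 90.83 ft²/s. V₂ = q/y₂ = 90.83/13.78 = 6.590 ft/s. E₁ = y₁ + V₁²/2g = 26.32 ft; E₂ = y₂ + V₂²/2g = 14.46 ft. ΔE = E₁ − E₂ = 11.86 ft.

y₂ = 13.78 ft; ΔE = 11.86 ft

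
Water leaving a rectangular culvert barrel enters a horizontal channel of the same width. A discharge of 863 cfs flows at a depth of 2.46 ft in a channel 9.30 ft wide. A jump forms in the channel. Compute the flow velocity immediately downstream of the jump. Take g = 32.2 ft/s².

V₂ = 6.84 ft/s

q = Q/b = 863/9.30 = 92.8 ft²/s; V₁ = q/y₁ = 37.7 ft/s. Fr₁ = V₁/√(g·y₁) = 4.24.
By Bélanger, y₂/y₁ = ½[√(1 + 8Fr₁²) − 1] = ½[√144.7 − 1] = 5.51.
y₂ = 5.51 × 2.46 = 13.6 ft.
V₂ = q/y₂ = 92.8/13.6 = 6.84 ft/s.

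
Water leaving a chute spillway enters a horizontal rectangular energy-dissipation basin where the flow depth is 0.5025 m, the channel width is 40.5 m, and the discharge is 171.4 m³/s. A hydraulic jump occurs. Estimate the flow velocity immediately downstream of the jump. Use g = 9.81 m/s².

V₂ = 1.723 m/s

q = Q/b = 171.4/40.5 = 4.232 m²/s; V₁ = q/y₁ = 8.422 m/s. Fr₁ = V₁/√(g·y₁) = 3.793.
Bélanger equation: y₂/y₁ = ½[√(1 + 8Fr₁²) − 1] = ½[√116.11 − 1] = 4.888.
y₂ = 4.888 × 0.5025 = 2.456 m.
V₂ = q/y₂ = 4.232/2.456 = 1.723 m/s.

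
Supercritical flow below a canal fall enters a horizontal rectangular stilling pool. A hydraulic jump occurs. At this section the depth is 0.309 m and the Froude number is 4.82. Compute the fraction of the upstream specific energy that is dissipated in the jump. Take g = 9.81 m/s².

ΔE/E₁ = 0.475 (47.5%)

Fr₁ = 4.82 (given).
Sequent-depth ratio: y₂/y₁ = ½[√(1 + 8Fr₁²) − 1] = ½[√186.9 − 1] = 6.33.
y₂ = 6.33 × 0.309 = 1.96 m.
E₁ = y₁(1 + Fr₁²/2) = 0.309×(1 + 4.82²/2) = 3.90 m. ΔE = (y₂ − y₁)³/(4y₁y₂) = 1.85 m. ΔE/E₁ = 1.85/3.90 = 0.475.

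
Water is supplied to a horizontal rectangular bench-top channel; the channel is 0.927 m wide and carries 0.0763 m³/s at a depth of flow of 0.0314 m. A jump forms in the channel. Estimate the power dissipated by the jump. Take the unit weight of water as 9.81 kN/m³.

q = Q/b = 0.0763/0.927 = 0.0823 m²/s; V₁ = q/y₁ = 2.62 m/s. Fr₁ = V₁/√(g·y₁) = 4.72.
Sequent-depth ratio: y₂/y₁ = ½[√(1 + 8Fr₁²) − 1] = ½[√179.5 − 1] = 6.20.
y₂ = 6.20 × 0.0314 = 0.195 m.
V₂ = q/y₂ = 0.0823/0.195 = 0.423 m/s. E₁ = y₁ + V₁²/2g = 0.382 m; E₂ = y₂ + V₂²/2g = 0.204 m. ΔE = E₁ − E₂ = 0.178 m.
P = γ·Q·ΔE = 9.81 × 0.0763 × 0.178 = 0.133 kW.

P = 0.133 kW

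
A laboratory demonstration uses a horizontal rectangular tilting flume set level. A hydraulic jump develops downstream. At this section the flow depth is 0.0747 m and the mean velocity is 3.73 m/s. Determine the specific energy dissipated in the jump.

Fr₁ = V₁/√(g·y₁) = 3.73/√(9.81×0.0747) = 4.36.
Conjugate-depth relation: y₂/y₁ = ½[√(1 + 8Fr₁²) − 1] = ½[√152.9 − 1] = 5.68.
y₂ = 5.68 × 0.0747 = 0.424 m.
q = V₁·y₁ = 3.73 × 0.0747 = 0.279 m²/s. V₂ = q/y₂ = 0.279/0.424 = 0.656 m/s. E₁ = y₁ + V₁²/2g = 0.784 m; E₂ = y₂ + V₂²/2g = 0.446 m. ΔE = E₁ − E₂ = 0.337 m.

ΔE = 0.337 m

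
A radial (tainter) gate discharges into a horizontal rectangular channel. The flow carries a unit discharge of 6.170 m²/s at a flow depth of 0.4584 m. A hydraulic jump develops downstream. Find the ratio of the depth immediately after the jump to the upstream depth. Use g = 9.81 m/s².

y₂/y₁ = 8.490

V₁ = q/y₁ = 6.170/0.4584 = 13.46 m/s. Fr₁ = V₁/√(g·y₁) = 13.46/√(9.81×0.4584) = 6.347.
By Bélanger, y₂/y₁ = ½[√(1 + 8Fr₁²) − 1] = ½[√323.30 − 1] = 8.490.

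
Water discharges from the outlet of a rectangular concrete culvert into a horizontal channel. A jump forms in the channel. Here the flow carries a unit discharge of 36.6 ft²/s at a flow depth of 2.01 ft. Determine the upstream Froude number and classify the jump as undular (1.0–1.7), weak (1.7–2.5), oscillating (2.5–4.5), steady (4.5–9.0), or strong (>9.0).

V₁ = q/y₁ = 36.6/2.01 = 18.2 ft/s. Fr₁ = V₁/√(g·y₁) = 18.2/√(32.2×2.01) = 2.26.
Fr₁ = 2.26 lies in the weak range.

Fr₁ = 2.26; weak jump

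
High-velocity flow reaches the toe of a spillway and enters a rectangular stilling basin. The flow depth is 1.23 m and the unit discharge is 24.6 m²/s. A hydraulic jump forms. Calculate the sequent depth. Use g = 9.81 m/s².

V₁ = q/y₁ = 24.6/1.23 = 20.0 m/s. Fr₁ = V₁/√(g·y₁) = 20.0/√(9.81×1.23) = 5.76.
Bélanger equation: y₂/y₁ = ½[√(1 + 8Fr₁²) − 1] = ½[√266.2 − 1] = 7.66.
y₂ = 7.66 × 1.23 = 9.42 m.

y₂ = 9.42 m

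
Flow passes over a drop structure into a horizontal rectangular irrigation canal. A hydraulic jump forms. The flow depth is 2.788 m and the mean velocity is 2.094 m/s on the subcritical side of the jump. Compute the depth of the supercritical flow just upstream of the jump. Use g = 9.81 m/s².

y₁ = 0.7121 m

Fr₂ = V₂/√(g·y₂) = 2.094/√(9.81×2.788) = 0.4004.
The Bélanger relation is symmetric: y₁/y₂ = ½[√(1 + 8Fr₂²) − 1] = ½[√2.2826 − 1] = 0.2554.
y₁ = 0.2554 × 2.788 = 0.7121 m.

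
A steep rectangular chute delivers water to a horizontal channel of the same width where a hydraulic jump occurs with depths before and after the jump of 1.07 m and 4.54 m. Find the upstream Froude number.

Fr₁ = 3.34

For a rectangular channel the momentum equation gives q² = ½·g·y₁·y₂·(y₁ + y₂) = ½×9.81×1.07×4.54×5.61 = 134.
q = √134 = 11.6 m²/s.
V₁ = q/y₁ = 10.8 m/s; Fr₁ = V₁/√(g·y₁) = 3.34.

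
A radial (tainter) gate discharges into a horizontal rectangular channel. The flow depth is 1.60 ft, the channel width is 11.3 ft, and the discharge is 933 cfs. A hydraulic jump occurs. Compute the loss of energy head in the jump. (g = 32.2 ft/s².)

q = Q/b = 933/11.3 = 82.6 ft²/s; V₁ = q/y₁ = 51.6 ft/s. Fr₁ = V₁/√(g·y₁) = 7.19.
By Bélanger, y₂/y₁ = ½[√(1 + 8Fr₁²) − 1] = ½[√414.5 − 1] = 9.68.
y₂ = 9.68 × 1.60 = 15.5 ft.
Head loss: ΔE = (y₂ − y₁)³/(4y₁y₂) = (15.5 − 1.60)³/(4×1.60×15.5) = 2678/99.1 = 27.0 ft.

ΔE = 27.0 ft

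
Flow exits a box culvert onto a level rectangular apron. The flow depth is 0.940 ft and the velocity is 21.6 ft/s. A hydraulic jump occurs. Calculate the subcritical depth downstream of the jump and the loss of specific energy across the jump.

y₂ = 4.77 ft; ΔE = 3.13 ft

Fr₁ = V₁/√(g·y₁) = 21.6/√(32.2×0.940) = 3.93.
From the momentum equation for a rectangular channel, y₂/y₁ = ½[√(1 + 8Fr₁²) − 1] = ½[√124.3 − 1] = 5.07.
y₂ = 5.07 × 0.940 = 4.77 ft.
q = V₁·y₁ = 21.6 × 0.940 = 20.3 ft²/s. V₂ = q/y₂ = 20.3/4.77 = 4.26 ft/s. E₁ = y₁ + V₁²/2g = 8.18 ft; E₂ = y₂ + V₂²/2g = 5.05 ft. ΔE = E₁ − E₂ = 3.13 ft.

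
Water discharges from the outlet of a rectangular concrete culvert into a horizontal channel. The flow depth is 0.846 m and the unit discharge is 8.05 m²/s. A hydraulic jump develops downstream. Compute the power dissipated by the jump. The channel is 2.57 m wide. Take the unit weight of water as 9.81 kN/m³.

P = 334 kW

V₁ = q/y₁ = 8.05/0.846 = 9.52 m/s. Fr₁ = V₁/√(g·y₁) = 9.52/√(9.81×0.846) = 3.30.
Sequent-depth ratio: y₂/y₁ = ½[√(1 + 8Fr₁²) − 1] = ½[√88.28 − 1] = 4.20.
y₂ = 4.20 × 0.846 = 3.55 m.
V₂ = q/y₂ = 8.05/3.55 = 2.27 m/s. E₁ = y₁ + V₁²/2g = 5.46 m; E₂ = y₂ + V₂²/2g = 3.81 m. ΔE = E₁ − E₂ = 1.65 m.
Q = q·b = 8.05 × 2.57 = 20.7 m³/s. P = γ·Q·ΔE = 9.81 × 20.7 × 1.65 = 334 kW.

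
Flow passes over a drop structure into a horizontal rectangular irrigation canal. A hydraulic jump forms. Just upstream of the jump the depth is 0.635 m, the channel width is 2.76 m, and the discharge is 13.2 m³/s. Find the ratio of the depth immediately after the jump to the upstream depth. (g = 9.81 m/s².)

y₂/y₁ = 3.80

q = Q/b = 13.2/2.76 = 4.78 m²/s; V₁ = q/y₁ = 7.53 m/s. Fr₁ = V₁/√(g·y₁) = 3.02.
Sequent-depth ratio: y₂/y₁ = ½[√(1 + 8Fr₁²) − 1] = ½[√73.85 − 1] = 3.80.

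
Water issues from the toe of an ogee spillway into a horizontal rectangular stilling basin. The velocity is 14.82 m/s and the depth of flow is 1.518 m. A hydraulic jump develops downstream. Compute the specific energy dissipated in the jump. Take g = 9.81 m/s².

ΔE = 4.736 m

Fr₁ = V₁/√(g·y₁) = 14.82/√(9.81×1.518) = 3.840.
Conjugate-depth relation: y₂/y₁ = ½[√(1 + 8Fr₁²) − 1] = ½[√118.99 − 1] = 4.954.
y₂ = 4.954 × 1.518 = 7.520 m.
q = V₁·y₁ = 14.82 × 1.518 = 22.50 m²/s. V₂ = q/y₂ = 22.50/7.520 = 2.991 m/s. E₁ = y₁ + V₁²/2g = 12.71 m; E₂ = y₂ + V₂²/2g = 7.976 m. ΔE = E₁ − E₂ = 4.736 m.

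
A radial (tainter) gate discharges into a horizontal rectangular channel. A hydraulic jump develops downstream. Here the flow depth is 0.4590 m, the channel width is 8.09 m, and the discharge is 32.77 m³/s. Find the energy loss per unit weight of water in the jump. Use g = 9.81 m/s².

q = Q/b = 32.77/8.09 = 4.051 m²/s; V₁ = q/y₁ = 8.825 m/s. Fr₁ = V₁/√(g·y₁) = 4.159.
Sequent-depth ratio: y₂/y₁ = ½[√(1 + 8Fr₁²) − 1] = ½[√139.37 − 1] = 5.403.
y₂ = 5.403 × 0.4590 = 2.480 m.
Head loss: ΔE = (y₂ − y₁)³/(4y₁y₂) = (2.480 − 0.4590)³/(4×0.4590×2.480) = 8.253/4.553 = 1.813 m.

ΔE = 1.813 m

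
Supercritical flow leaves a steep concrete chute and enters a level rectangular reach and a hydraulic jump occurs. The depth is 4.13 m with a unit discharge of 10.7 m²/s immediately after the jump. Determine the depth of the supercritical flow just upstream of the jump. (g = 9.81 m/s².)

y₁ = 1.08 m

V₂ = q/y₂ = 10.7/4.13 = 2.59 m/s; Fr₂ = V₂/√(g·y₂) = 0.407.
From the momentum equation (using Fr₂), y₁/y₂ = ½[√(1 + 8Fr₂²) − 1] = ½[√2.325 − 1] = 0.262.
y₁ = 0.262 × 4.13 = 1.08 m.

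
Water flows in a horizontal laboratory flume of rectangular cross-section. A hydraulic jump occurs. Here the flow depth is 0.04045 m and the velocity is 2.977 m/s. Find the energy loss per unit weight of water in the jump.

Fr₁ = V₁/√(g·y₁) = 2.977/√(9.81×0.04045) = 4.726.
From the momentum equation for a rectangular channel, y₂/y₁ = ½[√(1 + 8Fr₁²) − 1] = ½[√179.67 − 1] = 6.202.
y₂ = 6.202 × 0.04045 = 0.2509 m.
Head loss: ΔE = (y₂ − y₁)³/(4y₁y₂) = (0.2509 − 0.04045)³/(4×0.04045×0.2509) = 0.009317/0.04059 = 0.2295 m.

ΔE = 0.2295 m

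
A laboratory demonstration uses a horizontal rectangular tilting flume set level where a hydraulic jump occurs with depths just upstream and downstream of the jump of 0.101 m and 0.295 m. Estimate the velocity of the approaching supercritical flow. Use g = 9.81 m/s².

V₁ = 2.38 m/s

For a rectangular channel the momentum equation gives q² = ½·g·y₁·y₂·(y₁ + y₂) = ½×9.81×0.101×0.295×0.396 = 0.0579.
q = √0.0579 = 0.241 m²/s.
V₁ = q/y₁ = 0.241/0.101 = 2.38 m/s.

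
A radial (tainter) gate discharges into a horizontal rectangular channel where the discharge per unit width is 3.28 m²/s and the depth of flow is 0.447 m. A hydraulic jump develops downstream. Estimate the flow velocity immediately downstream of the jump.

V₂ = 1.64 m/s

V₁ = q/y₁ = 3.28/0.447 = 7.34 m/s. Fr₁ = V₁/√(g·y₁) = 7.34/√(9.81×0.447) = 3.50.
Sequent-depth ratio: y₂/y₁ = ½[√(1 + 8Fr₁²) − 1] = ½[√99.23 − 1] = 4.48.
y₂ = 4.48 × 0.447 = 2.00 m.
V₂ = q/y₂ = 3.28/2.00 = 1.64 m/s.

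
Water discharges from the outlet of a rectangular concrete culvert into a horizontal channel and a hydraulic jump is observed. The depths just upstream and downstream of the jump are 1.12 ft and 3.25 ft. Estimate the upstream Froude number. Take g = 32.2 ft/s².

For a rectangular channel the momentum equation gives q² = ½·g·y₁·y₂·(y₁ + y₂) = ½×32.2×1.12×3.25×4.37 = 256.
q = √256 = 16.0 ft²/s.
V₁ = q/y₁ = 14.3 ft/s; Fr₁ = V₁/√(g·y₁) = 2.38.

Fr₁ = 2.38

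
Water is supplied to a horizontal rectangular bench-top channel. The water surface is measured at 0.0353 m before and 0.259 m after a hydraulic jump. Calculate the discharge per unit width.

q = 0.115 m²/s

For a rectangular channel the momentum equation gives q² = ½·g·y₁·y₂·(y₁ + y₂) = ½×9.81×0.0353×0.259×0.294 = 0.0132.
q = √0.0132 = 0.115 m²/s.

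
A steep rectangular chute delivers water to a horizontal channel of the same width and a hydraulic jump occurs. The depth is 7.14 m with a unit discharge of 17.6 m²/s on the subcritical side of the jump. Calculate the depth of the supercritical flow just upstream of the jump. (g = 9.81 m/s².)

V₂ = q/y₂ = 17.6/7.14 = 2.46 m/s; Fr₂ = V₂/√(g·y₂) = 0.295.
Since the conjugate-depth ratio holds either way, y₁/y₂ = ½[√(1 + 8Fr₂²) − 1] = ½[√1.694 − 1] = 0.151.
y₁ = 0.151 × 7.14 = 1.08 m.

y₁ = 1.08 m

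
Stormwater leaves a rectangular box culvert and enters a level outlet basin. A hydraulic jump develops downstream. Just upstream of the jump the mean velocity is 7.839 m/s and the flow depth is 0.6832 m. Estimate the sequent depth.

Fr₁ = V₁/√(g·y₁) = 7.839/√(9.81×0.6832) = 3.028.
From the momentum equation for a rectangular channel, y₂/y₁ = ½[√(1 + 8Fr₁²) − 1] = ½[√74.349 − 1] = 3.811.
y₂ = 3.811 × 0.6832 = 2.604 m.

y₂ = 2.604 m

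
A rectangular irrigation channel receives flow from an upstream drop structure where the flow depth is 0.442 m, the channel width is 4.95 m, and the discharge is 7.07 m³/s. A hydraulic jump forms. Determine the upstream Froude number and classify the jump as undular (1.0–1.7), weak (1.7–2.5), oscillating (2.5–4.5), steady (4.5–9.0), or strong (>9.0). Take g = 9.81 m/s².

Fr₁ = 1.55; undular jump

q = Q/b = 7.07/4.95 = 1.43 m²/s; V₁ = q/y₁ = 3.23 m/s. Fr₁ = V₁/√(g·y₁) = 1.55.
Fr₁ = 1.55 lies in the undular range.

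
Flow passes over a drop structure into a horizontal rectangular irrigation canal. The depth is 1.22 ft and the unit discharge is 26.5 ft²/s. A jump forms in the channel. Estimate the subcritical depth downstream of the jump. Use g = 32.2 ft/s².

V₁ = q/y₁ = 26.5/1.22 = 21.7 ft/s. Fr₁ = V₁/√(g·y₁) = 21.7/√(32.2×1.22) = 3.47.
By Bélanger, y₂/y₁ = ½[√(1 + 8Fr₁²) − 1] = ½[√97.08 − 1] = 4.43.
y₂ = 4.43 × 1.22 = 5.40 ft.

y₂ = 5.40 ft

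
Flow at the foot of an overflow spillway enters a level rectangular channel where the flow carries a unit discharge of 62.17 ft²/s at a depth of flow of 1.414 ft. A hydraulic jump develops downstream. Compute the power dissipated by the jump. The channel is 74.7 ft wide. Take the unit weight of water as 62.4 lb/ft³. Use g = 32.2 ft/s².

V₁ = q/y₁ = 62.17/1.414 = 43.97 ft/s. Fr₁ = V₁/√(g·y₁) = 43.97/√(32.2×1.414) = 6.516.
Sequent-depth ratio: y₂/y₁ = ½[√(1 + 8Fr₁²) − 1] = ½[√340.66 − 1] = 8.729.
y₂ = 8.729 × 1.414 = 12.34 ft.
V₂ = q/y₂ = 62.17/12.34 = 5.037 ft/s. E₁ = y₁ + V₁²/2g = 31.43 ft; E₂ = y₂ + V₂²/2g = 12.74 ft. ΔE = E₁ − E₂ = 18.70 ft.
Q = q·b = 62.17 × 74.7 = 4644 cfs. P = γ·Q·ΔE/550 = 62.4 × 4644 × 18.70 / 550 = 9851 hp.

P = 9851 hp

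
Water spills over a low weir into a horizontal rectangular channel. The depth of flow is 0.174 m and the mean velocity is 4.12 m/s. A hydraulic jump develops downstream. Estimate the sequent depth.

y₂ = 0.694 m

Fr₁ = V₁/√(g·y₁) = 4.12/√(9.81×0.174) = 3.15.
Conjugate-depth relation: y₂/y₁ = ½[√(1 + 8Fr₁²) − 1] = ½[√80.55 − 1] = 3.99.
y₂ = 3.99 × 0.174 = 0.694 m.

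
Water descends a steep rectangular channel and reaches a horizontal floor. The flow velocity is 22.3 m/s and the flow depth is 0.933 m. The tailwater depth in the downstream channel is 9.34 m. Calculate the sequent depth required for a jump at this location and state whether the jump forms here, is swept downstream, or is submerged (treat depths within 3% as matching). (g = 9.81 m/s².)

Fr₁ = V₁/√(g·y₁) = 22.3/√(9.81×0.933) = 7.37.
From the momentum equation for a rectangular channel, y₂/y₁ = ½[√(1 + 8Fr₁²) − 1] = ½[√435.7 − 1] = 9.94.
y₂ = 9.94 × 0.933 = 9.27 m.
Tailwater y_tw = 9.34 m: y_tw ≈ y₂, so the jump forms here.

y₂ = 9.27 m; the jump forms here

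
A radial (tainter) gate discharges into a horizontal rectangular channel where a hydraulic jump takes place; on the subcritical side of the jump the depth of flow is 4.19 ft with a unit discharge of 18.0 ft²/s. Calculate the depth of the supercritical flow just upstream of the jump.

y₁ = 0.937 ft

V₂ = q/y₂ = 18.0/4.19 = 4.30 ft/s; Fr₂ = V₂/√(g·y₂) = 0.370.
From the momentum equation (using Fr₂), y₁/y₂ = ½[√(1 + 8Fr₂²) − 1] = ½[√2.094 − 1] = 0.224.
y₁ = 0.224 × 4.19 = 0.937 ft.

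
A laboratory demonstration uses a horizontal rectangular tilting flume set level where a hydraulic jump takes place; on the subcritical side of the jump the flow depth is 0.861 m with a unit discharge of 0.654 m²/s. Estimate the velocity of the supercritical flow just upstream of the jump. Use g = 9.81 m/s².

V₂ = q/y₂ = 0.654/0.861 = 0.760 m/s; Fr₂ = V₂/√(g·y₂) = 0.261.
From the momentum equation (using Fr₂), y₁/y₂ = ½[√(1 + 8Fr₂²) − 1] = ½[√1.546 − 1] = 0.122.
y₁ = 0.122 × 0.861 = 0.105 m.
V₁ = q/y₁ = 0.654/0.105 = 6.24 m/s.

V₁ = 6.24 m/s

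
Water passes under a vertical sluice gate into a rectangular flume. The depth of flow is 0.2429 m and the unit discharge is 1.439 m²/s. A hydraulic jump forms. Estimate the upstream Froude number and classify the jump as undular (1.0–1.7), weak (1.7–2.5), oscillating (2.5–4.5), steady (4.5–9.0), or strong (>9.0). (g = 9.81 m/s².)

Fr₁ = 3.838; oscillating jump

V₁ = q/y₁ = 1.439/0.2429 = 5.924 m/s. Fr₁ = V₁/√(g·y₁) = 5.924/√(9.81×0.2429) = 3.838.
Fr₁ = 3.838 lies in the oscillating range.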